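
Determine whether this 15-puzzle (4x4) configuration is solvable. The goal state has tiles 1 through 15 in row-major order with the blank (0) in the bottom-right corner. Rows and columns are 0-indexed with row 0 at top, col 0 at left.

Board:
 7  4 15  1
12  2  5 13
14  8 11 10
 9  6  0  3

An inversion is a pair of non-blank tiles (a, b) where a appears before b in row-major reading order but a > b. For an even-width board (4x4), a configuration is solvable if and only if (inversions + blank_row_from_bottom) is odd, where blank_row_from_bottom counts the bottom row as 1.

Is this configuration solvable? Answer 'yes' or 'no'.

Inversions: 54
Blank is in row 3 (0-indexed from top), which is row 1 counting from the bottom (bottom = 1).
54 + 1 = 55, which is odd, so the puzzle is solvable.

Answer: yes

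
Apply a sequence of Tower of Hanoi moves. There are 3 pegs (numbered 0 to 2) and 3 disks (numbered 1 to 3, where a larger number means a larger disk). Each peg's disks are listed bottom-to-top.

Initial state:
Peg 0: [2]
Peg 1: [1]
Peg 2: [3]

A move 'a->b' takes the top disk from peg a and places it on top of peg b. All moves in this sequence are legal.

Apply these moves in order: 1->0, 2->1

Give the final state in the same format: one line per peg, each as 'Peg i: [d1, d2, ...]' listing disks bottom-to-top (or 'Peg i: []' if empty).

Answer: Peg 0: [2, 1]
Peg 1: [3]
Peg 2: []

Derivation:
After move 1 (1->0):
Peg 0: [2, 1]
Peg 1: []
Peg 2: [3]

After move 2 (2->1):
Peg 0: [2, 1]
Peg 1: [3]
Peg 2: []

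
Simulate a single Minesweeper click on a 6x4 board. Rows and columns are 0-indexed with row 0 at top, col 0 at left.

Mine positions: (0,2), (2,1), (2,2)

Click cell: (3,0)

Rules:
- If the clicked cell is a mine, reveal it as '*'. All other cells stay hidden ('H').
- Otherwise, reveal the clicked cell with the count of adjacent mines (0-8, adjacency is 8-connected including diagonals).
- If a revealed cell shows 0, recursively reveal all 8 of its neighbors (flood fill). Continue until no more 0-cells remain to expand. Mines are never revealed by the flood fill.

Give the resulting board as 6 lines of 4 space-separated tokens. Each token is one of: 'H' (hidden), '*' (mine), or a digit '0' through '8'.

H H H H
H H H H
H H H H
1 H H H
H H H H
H H H H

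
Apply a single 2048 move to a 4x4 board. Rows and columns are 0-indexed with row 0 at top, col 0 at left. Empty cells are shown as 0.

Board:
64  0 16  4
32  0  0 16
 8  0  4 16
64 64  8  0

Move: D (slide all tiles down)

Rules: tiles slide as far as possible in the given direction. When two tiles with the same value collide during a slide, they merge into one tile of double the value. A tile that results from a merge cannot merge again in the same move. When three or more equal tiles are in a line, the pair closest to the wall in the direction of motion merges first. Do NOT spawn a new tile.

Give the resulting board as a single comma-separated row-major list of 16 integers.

Slide down:
col 0: [64, 32, 8, 64] -> [64, 32, 8, 64]
col 1: [0, 0, 0, 64] -> [0, 0, 0, 64]
col 2: [16, 0, 4, 8] -> [0, 16, 4, 8]
col 3: [4, 16, 16, 0] -> [0, 0, 4, 32]

Answer: 64, 0, 0, 0, 32, 0, 16, 0, 8, 0, 4, 4, 64, 64, 8, 32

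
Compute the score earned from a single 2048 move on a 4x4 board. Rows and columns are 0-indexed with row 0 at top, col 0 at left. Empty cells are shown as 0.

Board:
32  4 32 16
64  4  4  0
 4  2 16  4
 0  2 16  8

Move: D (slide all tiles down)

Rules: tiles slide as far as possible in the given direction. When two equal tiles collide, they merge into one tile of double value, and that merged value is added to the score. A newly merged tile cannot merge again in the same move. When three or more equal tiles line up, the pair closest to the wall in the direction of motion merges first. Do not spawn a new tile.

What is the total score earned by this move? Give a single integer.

Slide down:
col 0: [32, 64, 4, 0] -> [0, 32, 64, 4]  score +0 (running 0)
col 1: [4, 4, 2, 2] -> [0, 0, 8, 4]  score +12 (running 12)
col 2: [32, 4, 16, 16] -> [0, 32, 4, 32]  score +32 (running 44)
col 3: [16, 0, 4, 8] -> [0, 16, 4, 8]  score +0 (running 44)
Board after move:
 0  0  0  0
32  0 32 16
64  8  4  4
 4  4 32  8

Answer: 44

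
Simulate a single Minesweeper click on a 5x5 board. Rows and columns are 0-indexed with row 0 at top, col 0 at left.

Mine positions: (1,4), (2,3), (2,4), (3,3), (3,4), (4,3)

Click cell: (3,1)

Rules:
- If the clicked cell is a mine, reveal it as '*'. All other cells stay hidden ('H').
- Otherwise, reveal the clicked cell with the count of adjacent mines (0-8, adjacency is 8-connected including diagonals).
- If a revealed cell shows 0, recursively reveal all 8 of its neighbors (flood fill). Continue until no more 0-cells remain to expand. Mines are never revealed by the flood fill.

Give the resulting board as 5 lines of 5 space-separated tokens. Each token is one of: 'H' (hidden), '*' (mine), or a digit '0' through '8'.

0 0 0 1 H
0 0 1 3 H
0 0 2 H H
0 0 3 H H
0 0 2 H H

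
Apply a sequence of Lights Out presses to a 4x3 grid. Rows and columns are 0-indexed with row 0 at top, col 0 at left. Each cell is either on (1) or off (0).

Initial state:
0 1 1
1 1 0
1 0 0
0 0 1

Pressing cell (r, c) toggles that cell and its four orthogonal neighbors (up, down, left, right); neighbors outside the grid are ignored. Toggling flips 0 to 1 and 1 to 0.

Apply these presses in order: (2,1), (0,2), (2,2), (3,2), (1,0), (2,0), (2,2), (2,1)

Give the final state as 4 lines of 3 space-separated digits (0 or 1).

Answer: 1 0 0
1 0 1
1 1 1
1 1 0

Derivation:
After press 1 at (2,1):
0 1 1
1 0 0
0 1 1
0 1 1

After press 2 at (0,2):
0 0 0
1 0 1
0 1 1
0 1 1

After press 3 at (2,2):
0 0 0
1 0 0
0 0 0
0 1 0

After press 4 at (3,2):
0 0 0
1 0 0
0 0 1
0 0 1

After press 5 at (1,0):
1 0 0
0 1 0
1 0 1
0 0 1

After press 6 at (2,0):
1 0 0
1 1 0
0 1 1
1 0 1

After press 7 at (2,2):
1 0 0
1 1 1
0 0 0
1 0 0

After press 8 at (2,1):
1 0 0
1 0 1
1 1 1
1 1 0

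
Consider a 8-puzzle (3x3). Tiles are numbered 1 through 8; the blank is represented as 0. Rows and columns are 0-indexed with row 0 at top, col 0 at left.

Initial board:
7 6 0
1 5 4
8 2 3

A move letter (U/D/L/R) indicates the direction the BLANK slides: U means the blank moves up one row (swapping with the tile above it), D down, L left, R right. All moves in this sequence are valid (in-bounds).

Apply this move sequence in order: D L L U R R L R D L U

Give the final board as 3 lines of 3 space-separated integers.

After move 1 (D):
7 6 4
1 5 0
8 2 3

After move 2 (L):
7 6 4
1 0 5
8 2 3

After move 3 (L):
7 6 4
0 1 5
8 2 3

After move 4 (U):
0 6 4
7 1 5
8 2 3

After move 5 (R):
6 0 4
7 1 5
8 2 3

After move 6 (R):
6 4 0
7 1 5
8 2 3

After move 7 (L):
6 0 4
7 1 5
8 2 3

After move 8 (R):
6 4 0
7 1 5
8 2 3

After move 9 (D):
6 4 5
7 1 0
8 2 3

After move 10 (L):
6 4 5
7 0 1
8 2 3

After move 11 (U):
6 0 5
7 4 1
8 2 3

Answer: 6 0 5
7 4 1
8 2 3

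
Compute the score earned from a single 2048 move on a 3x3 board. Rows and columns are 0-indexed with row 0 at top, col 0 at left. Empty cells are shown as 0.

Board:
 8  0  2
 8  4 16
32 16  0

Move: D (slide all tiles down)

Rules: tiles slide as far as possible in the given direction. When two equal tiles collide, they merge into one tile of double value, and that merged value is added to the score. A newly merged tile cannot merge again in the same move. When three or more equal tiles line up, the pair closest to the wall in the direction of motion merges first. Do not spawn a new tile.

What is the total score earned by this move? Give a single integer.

Answer: 16

Derivation:
Slide down:
col 0: [8, 8, 32] -> [0, 16, 32]  score +16 (running 16)
col 1: [0, 4, 16] -> [0, 4, 16]  score +0 (running 16)
col 2: [2, 16, 0] -> [0, 2, 16]  score +0 (running 16)
Board after move:
 0  0  0
16  4  2
32 16 16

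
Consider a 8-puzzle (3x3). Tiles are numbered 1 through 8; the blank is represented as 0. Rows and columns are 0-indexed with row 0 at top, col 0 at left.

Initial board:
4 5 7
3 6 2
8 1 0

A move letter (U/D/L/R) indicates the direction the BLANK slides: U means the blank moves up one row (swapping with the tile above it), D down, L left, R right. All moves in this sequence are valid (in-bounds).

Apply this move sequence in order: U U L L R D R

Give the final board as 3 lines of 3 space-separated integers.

After move 1 (U):
4 5 7
3 6 0
8 1 2

After move 2 (U):
4 5 0
3 6 7
8 1 2

After move 3 (L):
4 0 5
3 6 7
8 1 2

After move 4 (L):
0 4 5
3 6 7
8 1 2

After move 5 (R):
4 0 5
3 6 7
8 1 2

After move 6 (D):
4 6 5
3 0 7
8 1 2

After move 7 (R):
4 6 5
3 7 0
8 1 2

Answer: 4 6 5
3 7 0
8 1 2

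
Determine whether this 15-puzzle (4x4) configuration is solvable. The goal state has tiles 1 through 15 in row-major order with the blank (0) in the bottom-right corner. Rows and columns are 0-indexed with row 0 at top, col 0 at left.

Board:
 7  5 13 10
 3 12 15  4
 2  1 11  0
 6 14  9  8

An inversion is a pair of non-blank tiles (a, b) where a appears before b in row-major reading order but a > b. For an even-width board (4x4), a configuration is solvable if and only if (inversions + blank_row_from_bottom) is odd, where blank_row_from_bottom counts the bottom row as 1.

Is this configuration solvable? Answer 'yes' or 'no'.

Answer: yes

Derivation:
Inversions: 53
Blank is in row 2 (0-indexed from top), which is row 2 counting from the bottom (bottom = 1).
53 + 2 = 55, which is odd, so the puzzle is solvable.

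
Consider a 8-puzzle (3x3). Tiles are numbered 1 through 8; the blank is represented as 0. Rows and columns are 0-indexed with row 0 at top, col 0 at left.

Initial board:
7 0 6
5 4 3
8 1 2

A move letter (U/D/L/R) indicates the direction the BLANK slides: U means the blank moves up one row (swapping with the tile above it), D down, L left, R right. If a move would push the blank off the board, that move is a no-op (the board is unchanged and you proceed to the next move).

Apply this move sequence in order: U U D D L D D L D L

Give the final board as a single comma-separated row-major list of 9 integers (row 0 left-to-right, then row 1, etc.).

Answer: 7, 4, 6, 5, 1, 3, 0, 8, 2

Derivation:
After move 1 (U):
7 0 6
5 4 3
8 1 2

After move 2 (U):
7 0 6
5 4 3
8 1 2

After move 3 (D):
7 4 6
5 0 3
8 1 2

After move 4 (D):
7 4 6
5 1 3
8 0 2

After move 5 (L):
7 4 6
5 1 3
0 8 2

After move 6 (D):
7 4 6
5 1 3
0 8 2

After move 7 (D):
7 4 6
5 1 3
0 8 2

After move 8 (L):
7 4 6
5 1 3
0 8 2

After move 9 (D):
7 4 6
5 1 3
0 8 2

After move 10 (L):
7 4 6
5 1 3
0 8 2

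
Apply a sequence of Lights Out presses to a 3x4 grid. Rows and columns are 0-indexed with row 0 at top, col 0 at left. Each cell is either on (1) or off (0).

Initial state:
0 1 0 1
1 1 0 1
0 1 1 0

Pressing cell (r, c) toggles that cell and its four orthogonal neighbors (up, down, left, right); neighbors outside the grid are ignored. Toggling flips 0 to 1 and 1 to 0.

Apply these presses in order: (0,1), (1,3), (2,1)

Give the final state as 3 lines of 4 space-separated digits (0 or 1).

Answer: 1 0 1 0
1 1 1 0
1 0 0 1

Derivation:
After press 1 at (0,1):
1 0 1 1
1 0 0 1
0 1 1 0

After press 2 at (1,3):
1 0 1 0
1 0 1 0
0 1 1 1

After press 3 at (2,1):
1 0 1 0
1 1 1 0
1 0 0 1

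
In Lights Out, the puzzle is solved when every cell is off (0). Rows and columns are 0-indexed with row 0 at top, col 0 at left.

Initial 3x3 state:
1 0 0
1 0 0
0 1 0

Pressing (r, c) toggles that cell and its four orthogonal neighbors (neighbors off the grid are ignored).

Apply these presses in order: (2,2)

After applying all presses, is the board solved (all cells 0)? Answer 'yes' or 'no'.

Answer: no

Derivation:
After press 1 at (2,2):
1 0 0
1 0 1
0 0 1

Lights still on: 4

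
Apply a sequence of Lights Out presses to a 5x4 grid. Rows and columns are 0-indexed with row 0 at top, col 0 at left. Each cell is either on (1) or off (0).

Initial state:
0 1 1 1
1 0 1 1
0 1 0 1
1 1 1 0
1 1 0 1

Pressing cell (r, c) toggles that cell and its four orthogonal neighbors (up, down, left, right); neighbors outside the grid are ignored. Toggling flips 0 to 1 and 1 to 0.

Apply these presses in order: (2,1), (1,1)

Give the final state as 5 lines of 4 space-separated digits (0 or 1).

Answer: 0 0 1 1
0 0 0 1
1 1 1 1
1 0 1 0
1 1 0 1

Derivation:
After press 1 at (2,1):
0 1 1 1
1 1 1 1
1 0 1 1
1 0 1 0
1 1 0 1

After press 2 at (1,1):
0 0 1 1
0 0 0 1
1 1 1 1
1 0 1 0
1 1 0 1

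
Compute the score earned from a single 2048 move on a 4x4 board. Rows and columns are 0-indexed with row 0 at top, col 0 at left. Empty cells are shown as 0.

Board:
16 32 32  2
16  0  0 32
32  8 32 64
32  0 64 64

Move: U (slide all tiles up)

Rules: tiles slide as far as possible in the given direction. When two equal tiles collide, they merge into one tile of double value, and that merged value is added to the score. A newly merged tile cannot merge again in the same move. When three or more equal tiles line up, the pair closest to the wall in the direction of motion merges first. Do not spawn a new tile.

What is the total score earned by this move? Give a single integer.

Answer: 288

Derivation:
Slide up:
col 0: [16, 16, 32, 32] -> [32, 64, 0, 0]  score +96 (running 96)
col 1: [32, 0, 8, 0] -> [32, 8, 0, 0]  score +0 (running 96)
col 2: [32, 0, 32, 64] -> [64, 64, 0, 0]  score +64 (running 160)
col 3: [2, 32, 64, 64] -> [2, 32, 128, 0]  score +128 (running 288)
Board after move:
 32  32  64   2
 64   8  64  32
  0   0   0 128
  0   0   0   0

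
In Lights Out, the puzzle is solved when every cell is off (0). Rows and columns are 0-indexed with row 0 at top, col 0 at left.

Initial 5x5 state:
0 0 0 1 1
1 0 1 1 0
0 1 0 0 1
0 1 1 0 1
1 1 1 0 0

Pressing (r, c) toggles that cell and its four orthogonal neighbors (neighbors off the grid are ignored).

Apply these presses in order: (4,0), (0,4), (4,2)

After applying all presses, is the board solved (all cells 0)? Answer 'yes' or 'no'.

After press 1 at (4,0):
0 0 0 1 1
1 0 1 1 0
0 1 0 0 1
1 1 1 0 1
0 0 1 0 0

After press 2 at (0,4):
0 0 0 0 0
1 0 1 1 1
0 1 0 0 1
1 1 1 0 1
0 0 1 0 0

After press 3 at (4,2):
0 0 0 0 0
1 0 1 1 1
0 1 0 0 1
1 1 0 0 1
0 1 0 1 0

Lights still on: 11

Answer: no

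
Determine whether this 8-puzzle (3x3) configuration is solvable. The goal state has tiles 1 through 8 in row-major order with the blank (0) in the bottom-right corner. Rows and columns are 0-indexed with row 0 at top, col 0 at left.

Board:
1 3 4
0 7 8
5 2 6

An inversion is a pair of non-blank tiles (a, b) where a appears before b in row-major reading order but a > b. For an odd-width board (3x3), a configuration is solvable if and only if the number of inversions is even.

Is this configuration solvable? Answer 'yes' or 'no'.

Inversions (pairs i<j in row-major order where tile[i] > tile[j] > 0): 9
9 is odd, so the puzzle is not solvable.

Answer: no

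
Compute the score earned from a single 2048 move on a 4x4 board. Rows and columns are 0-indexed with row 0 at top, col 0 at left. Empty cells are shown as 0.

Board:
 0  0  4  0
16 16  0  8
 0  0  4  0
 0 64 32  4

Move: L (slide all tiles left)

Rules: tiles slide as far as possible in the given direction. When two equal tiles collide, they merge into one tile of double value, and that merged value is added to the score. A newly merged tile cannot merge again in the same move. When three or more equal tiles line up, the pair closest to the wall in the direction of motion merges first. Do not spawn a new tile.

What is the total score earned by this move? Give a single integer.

Slide left:
row 0: [0, 0, 4, 0] -> [4, 0, 0, 0]  score +0 (running 0)
row 1: [16, 16, 0, 8] -> [32, 8, 0, 0]  score +32 (running 32)
row 2: [0, 0, 4, 0] -> [4, 0, 0, 0]  score +0 (running 32)
row 3: [0, 64, 32, 4] -> [64, 32, 4, 0]  score +0 (running 32)
Board after move:
 4  0  0  0
32  8  0  0
 4  0  0  0
64 32  4  0

Answer: 32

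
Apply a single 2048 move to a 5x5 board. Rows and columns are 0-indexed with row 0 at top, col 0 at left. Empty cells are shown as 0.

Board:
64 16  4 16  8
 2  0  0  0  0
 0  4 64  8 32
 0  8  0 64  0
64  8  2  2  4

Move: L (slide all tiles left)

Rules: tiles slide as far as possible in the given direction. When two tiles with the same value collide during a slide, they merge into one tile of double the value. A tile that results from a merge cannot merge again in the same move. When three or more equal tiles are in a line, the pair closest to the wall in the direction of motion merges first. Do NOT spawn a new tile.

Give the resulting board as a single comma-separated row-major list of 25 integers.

Slide left:
row 0: [64, 16, 4, 16, 8] -> [64, 16, 4, 16, 8]
row 1: [2, 0, 0, 0, 0] -> [2, 0, 0, 0, 0]
row 2: [0, 4, 64, 8, 32] -> [4, 64, 8, 32, 0]
row 3: [0, 8, 0, 64, 0] -> [8, 64, 0, 0, 0]
row 4: [64, 8, 2, 2, 4] -> [64, 8, 4, 4, 0]

Answer: 64, 16, 4, 16, 8, 2, 0, 0, 0, 0, 4, 64, 8, 32, 0, 8, 64, 0, 0, 0, 64, 8, 4, 4, 0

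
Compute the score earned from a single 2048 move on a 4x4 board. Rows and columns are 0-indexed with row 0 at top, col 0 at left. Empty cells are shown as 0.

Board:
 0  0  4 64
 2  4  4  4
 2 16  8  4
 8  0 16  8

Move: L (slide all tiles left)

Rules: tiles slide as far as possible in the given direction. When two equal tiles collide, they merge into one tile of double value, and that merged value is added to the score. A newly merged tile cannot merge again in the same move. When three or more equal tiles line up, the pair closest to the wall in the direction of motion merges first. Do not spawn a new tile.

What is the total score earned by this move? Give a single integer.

Slide left:
row 0: [0, 0, 4, 64] -> [4, 64, 0, 0]  score +0 (running 0)
row 1: [2, 4, 4, 4] -> [2, 8, 4, 0]  score +8 (running 8)
row 2: [2, 16, 8, 4] -> [2, 16, 8, 4]  score +0 (running 8)
row 3: [8, 0, 16, 8] -> [8, 16, 8, 0]  score +0 (running 8)
Board after move:
 4 64  0  0
 2  8  4  0
 2 16  8  4
 8 16  8  0

Answer: 8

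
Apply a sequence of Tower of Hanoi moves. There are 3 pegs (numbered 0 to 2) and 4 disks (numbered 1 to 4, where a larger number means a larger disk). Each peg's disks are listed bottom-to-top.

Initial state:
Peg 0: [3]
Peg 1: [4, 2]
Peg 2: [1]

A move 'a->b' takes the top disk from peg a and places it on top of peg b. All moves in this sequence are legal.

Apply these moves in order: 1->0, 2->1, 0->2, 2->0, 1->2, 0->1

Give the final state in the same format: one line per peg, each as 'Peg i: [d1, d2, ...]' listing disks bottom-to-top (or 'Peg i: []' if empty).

Answer: Peg 0: [3]
Peg 1: [4, 2]
Peg 2: [1]

Derivation:
After move 1 (1->0):
Peg 0: [3, 2]
Peg 1: [4]
Peg 2: [1]

After move 2 (2->1):
Peg 0: [3, 2]
Peg 1: [4, 1]
Peg 2: []

After move 3 (0->2):
Peg 0: [3]
Peg 1: [4, 1]
Peg 2: [2]

After move 4 (2->0):
Peg 0: [3, 2]
Peg 1: [4, 1]
Peg 2: []

After move 5 (1->2):
Peg 0: [3, 2]
Peg 1: [4]
Peg 2: [1]

After move 6 (0->1):
Peg 0: [3]
Peg 1: [4, 2]
Peg 2: [1]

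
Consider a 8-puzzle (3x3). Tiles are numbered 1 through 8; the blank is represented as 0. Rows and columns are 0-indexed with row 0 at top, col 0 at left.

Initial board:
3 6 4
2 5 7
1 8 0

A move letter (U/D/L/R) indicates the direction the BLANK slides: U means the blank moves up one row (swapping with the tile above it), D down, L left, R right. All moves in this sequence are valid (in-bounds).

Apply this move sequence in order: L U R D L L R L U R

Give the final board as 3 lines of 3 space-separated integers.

Answer: 3 6 4
7 0 8
2 1 5

Derivation:
After move 1 (L):
3 6 4
2 5 7
1 0 8

After move 2 (U):
3 6 4
2 0 7
1 5 8

After move 3 (R):
3 6 4
2 7 0
1 5 8

After move 4 (D):
3 6 4
2 7 8
1 5 0

After move 5 (L):
3 6 4
2 7 8
1 0 5

After move 6 (L):
3 6 4
2 7 8
0 1 5

After move 7 (R):
3 6 4
2 7 8
1 0 5

After move 8 (L):
3 6 4
2 7 8
0 1 5

After move 9 (U):
3 6 4
0 7 8
2 1 5

After move 10 (R):
3 6 4
7 0 8
2 1 5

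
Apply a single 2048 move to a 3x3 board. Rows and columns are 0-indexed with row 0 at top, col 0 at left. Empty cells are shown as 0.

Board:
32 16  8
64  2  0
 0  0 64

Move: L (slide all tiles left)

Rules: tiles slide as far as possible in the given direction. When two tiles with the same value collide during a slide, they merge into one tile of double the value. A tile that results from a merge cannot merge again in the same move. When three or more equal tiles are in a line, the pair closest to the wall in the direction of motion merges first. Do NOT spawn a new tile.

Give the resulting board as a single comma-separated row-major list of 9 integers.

Slide left:
row 0: [32, 16, 8] -> [32, 16, 8]
row 1: [64, 2, 0] -> [64, 2, 0]
row 2: [0, 0, 64] -> [64, 0, 0]

Answer: 32, 16, 8, 64, 2, 0, 64, 0, 0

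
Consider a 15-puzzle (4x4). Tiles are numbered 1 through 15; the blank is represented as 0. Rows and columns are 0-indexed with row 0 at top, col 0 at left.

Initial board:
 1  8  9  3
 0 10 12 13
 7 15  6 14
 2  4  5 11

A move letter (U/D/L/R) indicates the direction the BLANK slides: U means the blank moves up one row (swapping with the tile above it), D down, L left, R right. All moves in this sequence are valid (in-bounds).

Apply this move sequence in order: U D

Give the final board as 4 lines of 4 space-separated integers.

After move 1 (U):
 0  8  9  3
 1 10 12 13
 7 15  6 14
 2  4  5 11

After move 2 (D):
 1  8  9  3
 0 10 12 13
 7 15  6 14
 2  4  5 11

Answer:  1  8  9  3
 0 10 12 13
 7 15  6 14
 2  4  5 11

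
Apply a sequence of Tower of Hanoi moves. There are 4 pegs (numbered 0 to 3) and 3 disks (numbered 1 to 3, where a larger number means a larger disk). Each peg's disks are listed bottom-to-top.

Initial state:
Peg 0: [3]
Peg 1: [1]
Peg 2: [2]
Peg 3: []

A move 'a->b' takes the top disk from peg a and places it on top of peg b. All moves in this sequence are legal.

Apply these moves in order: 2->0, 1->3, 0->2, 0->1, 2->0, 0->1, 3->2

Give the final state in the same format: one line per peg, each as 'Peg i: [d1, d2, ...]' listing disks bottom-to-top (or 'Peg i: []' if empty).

After move 1 (2->0):
Peg 0: [3, 2]
Peg 1: [1]
Peg 2: []
Peg 3: []

After move 2 (1->3):
Peg 0: [3, 2]
Peg 1: []
Peg 2: []
Peg 3: [1]

After move 3 (0->2):
Peg 0: [3]
Peg 1: []
Peg 2: [2]
Peg 3: [1]

After move 4 (0->1):
Peg 0: []
Peg 1: [3]
Peg 2: [2]
Peg 3: [1]

After move 5 (2->0):
Peg 0: [2]
Peg 1: [3]
Peg 2: []
Peg 3: [1]

After move 6 (0->1):
Peg 0: []
Peg 1: [3, 2]
Peg 2: []
Peg 3: [1]

After move 7 (3->2):
Peg 0: []
Peg 1: [3, 2]
Peg 2: [1]
Peg 3: []

Answer: Peg 0: []
Peg 1: [3, 2]
Peg 2: [1]
Peg 3: []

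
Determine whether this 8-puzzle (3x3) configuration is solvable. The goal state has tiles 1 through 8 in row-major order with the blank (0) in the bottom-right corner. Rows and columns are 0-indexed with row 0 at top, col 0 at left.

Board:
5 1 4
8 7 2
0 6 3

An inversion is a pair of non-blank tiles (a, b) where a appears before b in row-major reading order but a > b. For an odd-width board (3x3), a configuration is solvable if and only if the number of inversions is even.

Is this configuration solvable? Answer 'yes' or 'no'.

Inversions (pairs i<j in row-major order where tile[i] > tile[j] > 0): 14
14 is even, so the puzzle is solvable.

Answer: yes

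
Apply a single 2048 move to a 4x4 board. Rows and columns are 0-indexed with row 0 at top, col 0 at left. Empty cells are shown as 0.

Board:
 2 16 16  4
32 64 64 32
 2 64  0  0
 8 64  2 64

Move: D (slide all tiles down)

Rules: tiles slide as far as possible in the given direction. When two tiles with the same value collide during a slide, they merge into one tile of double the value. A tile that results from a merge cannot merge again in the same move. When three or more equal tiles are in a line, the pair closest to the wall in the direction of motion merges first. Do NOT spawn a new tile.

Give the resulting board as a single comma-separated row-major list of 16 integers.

Answer: 2, 0, 0, 0, 32, 16, 16, 4, 2, 64, 64, 32, 8, 128, 2, 64

Derivation:
Slide down:
col 0: [2, 32, 2, 8] -> [2, 32, 2, 8]
col 1: [16, 64, 64, 64] -> [0, 16, 64, 128]
col 2: [16, 64, 0, 2] -> [0, 16, 64, 2]
col 3: [4, 32, 0, 64] -> [0, 4, 32, 64]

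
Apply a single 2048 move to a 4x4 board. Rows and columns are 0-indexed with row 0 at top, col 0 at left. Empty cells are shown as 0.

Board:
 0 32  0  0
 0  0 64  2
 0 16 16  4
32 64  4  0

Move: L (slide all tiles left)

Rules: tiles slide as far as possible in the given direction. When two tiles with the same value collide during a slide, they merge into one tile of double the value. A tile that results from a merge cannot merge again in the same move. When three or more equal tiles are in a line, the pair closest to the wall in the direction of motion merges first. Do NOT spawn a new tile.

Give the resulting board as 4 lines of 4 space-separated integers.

Answer: 32  0  0  0
64  2  0  0
32  4  0  0
32 64  4  0

Derivation:
Slide left:
row 0: [0, 32, 0, 0] -> [32, 0, 0, 0]
row 1: [0, 0, 64, 2] -> [64, 2, 0, 0]
row 2: [0, 16, 16, 4] -> [32, 4, 0, 0]
row 3: [32, 64, 4, 0] -> [32, 64, 4, 0]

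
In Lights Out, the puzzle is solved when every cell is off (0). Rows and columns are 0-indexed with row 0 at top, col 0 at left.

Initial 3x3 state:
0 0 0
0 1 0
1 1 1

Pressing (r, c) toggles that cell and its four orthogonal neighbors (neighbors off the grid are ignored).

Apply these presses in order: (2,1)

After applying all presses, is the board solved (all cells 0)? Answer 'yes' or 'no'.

Answer: yes

Derivation:
After press 1 at (2,1):
0 0 0
0 0 0
0 0 0

Lights still on: 0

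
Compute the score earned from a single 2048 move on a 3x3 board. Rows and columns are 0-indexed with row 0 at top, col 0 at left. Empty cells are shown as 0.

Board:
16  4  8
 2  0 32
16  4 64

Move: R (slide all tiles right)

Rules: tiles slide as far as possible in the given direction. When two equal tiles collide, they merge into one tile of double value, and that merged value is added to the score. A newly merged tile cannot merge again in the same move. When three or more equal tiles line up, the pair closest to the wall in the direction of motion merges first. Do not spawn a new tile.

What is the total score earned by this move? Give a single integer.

Slide right:
row 0: [16, 4, 8] -> [16, 4, 8]  score +0 (running 0)
row 1: [2, 0, 32] -> [0, 2, 32]  score +0 (running 0)
row 2: [16, 4, 64] -> [16, 4, 64]  score +0 (running 0)
Board after move:
16  4  8
 0  2 32
16  4 64

Answer: 0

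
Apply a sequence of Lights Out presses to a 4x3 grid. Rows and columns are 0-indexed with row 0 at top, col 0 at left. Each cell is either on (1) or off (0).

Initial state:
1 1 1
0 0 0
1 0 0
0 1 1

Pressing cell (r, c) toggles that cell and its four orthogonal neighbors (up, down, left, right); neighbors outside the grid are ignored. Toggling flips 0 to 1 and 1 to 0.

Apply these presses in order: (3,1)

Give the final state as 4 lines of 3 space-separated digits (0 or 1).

Answer: 1 1 1
0 0 0
1 1 0
1 0 0

Derivation:
After press 1 at (3,1):
1 1 1
0 0 0
1 1 0
1 0 0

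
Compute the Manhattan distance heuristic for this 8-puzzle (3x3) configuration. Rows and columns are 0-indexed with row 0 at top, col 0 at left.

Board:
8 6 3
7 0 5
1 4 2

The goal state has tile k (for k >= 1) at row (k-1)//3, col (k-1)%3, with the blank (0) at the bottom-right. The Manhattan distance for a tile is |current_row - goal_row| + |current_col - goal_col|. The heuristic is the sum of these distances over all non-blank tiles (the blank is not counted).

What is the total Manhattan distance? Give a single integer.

Answer: 14

Derivation:
Tile 8: at (0,0), goal (2,1), distance |0-2|+|0-1| = 3
Tile 6: at (0,1), goal (1,2), distance |0-1|+|1-2| = 2
Tile 3: at (0,2), goal (0,2), distance |0-0|+|2-2| = 0
Tile 7: at (1,0), goal (2,0), distance |1-2|+|0-0| = 1
Tile 5: at (1,2), goal (1,1), distance |1-1|+|2-1| = 1
Tile 1: at (2,0), goal (0,0), distance |2-0|+|0-0| = 2
Tile 4: at (2,1), goal (1,0), distance |2-1|+|1-0| = 2
Tile 2: at (2,2), goal (0,1), distance |2-0|+|2-1| = 3
Sum: 3 + 2 + 0 + 1 + 1 + 2 + 2 + 3 = 14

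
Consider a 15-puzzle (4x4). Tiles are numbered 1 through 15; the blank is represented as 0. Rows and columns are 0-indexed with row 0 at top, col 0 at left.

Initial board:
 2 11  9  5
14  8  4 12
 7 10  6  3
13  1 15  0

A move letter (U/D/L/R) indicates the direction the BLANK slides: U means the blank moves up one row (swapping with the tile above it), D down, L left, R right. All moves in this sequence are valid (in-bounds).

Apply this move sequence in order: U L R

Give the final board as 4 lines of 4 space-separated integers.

Answer:  2 11  9  5
14  8  4 12
 7 10  6  0
13  1 15  3

Derivation:
After move 1 (U):
 2 11  9  5
14  8  4 12
 7 10  6  0
13  1 15  3

After move 2 (L):
 2 11  9  5
14  8  4 12
 7 10  0  6
13  1 15  3

After move 3 (R):
 2 11  9  5
14  8  4 12
 7 10  6  0
13  1 15  3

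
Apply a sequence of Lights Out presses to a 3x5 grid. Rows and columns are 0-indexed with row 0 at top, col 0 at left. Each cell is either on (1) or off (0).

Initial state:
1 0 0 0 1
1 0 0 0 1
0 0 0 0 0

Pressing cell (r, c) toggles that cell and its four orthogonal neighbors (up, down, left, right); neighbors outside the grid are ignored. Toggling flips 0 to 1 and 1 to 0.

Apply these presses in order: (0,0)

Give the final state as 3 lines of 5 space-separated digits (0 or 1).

After press 1 at (0,0):
0 1 0 0 1
0 0 0 0 1
0 0 0 0 0

Answer: 0 1 0 0 1
0 0 0 0 1
0 0 0 0 0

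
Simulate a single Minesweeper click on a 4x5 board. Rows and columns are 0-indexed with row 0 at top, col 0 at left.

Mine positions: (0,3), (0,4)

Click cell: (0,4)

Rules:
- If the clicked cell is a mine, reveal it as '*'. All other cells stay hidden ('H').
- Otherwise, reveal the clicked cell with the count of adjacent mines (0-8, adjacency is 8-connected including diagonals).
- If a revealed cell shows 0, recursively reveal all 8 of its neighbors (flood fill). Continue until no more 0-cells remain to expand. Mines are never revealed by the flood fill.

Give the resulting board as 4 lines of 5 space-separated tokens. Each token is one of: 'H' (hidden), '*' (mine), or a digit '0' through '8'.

H H H H *
H H H H H
H H H H H
H H H H H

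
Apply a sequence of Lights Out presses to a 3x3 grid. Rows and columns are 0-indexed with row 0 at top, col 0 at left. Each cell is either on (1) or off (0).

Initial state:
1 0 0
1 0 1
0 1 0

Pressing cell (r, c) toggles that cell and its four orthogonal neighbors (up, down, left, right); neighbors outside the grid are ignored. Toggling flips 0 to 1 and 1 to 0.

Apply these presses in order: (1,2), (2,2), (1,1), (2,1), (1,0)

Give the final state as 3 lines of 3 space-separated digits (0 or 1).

After press 1 at (1,2):
1 0 1
1 1 0
0 1 1

After press 2 at (2,2):
1 0 1
1 1 1
0 0 0

After press 3 at (1,1):
1 1 1
0 0 0
0 1 0

After press 4 at (2,1):
1 1 1
0 1 0
1 0 1

After press 5 at (1,0):
0 1 1
1 0 0
0 0 1

Answer: 0 1 1
1 0 0
0 0 1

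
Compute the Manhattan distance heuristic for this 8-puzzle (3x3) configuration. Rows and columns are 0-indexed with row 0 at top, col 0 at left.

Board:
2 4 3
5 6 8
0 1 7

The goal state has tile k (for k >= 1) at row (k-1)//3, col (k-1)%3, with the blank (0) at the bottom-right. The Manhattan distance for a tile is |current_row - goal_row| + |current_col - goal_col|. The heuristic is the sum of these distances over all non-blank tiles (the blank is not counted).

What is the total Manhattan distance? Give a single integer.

Answer: 12

Derivation:
Tile 2: at (0,0), goal (0,1), distance |0-0|+|0-1| = 1
Tile 4: at (0,1), goal (1,0), distance |0-1|+|1-0| = 2
Tile 3: at (0,2), goal (0,2), distance |0-0|+|2-2| = 0
Tile 5: at (1,0), goal (1,1), distance |1-1|+|0-1| = 1
Tile 6: at (1,1), goal (1,2), distance |1-1|+|1-2| = 1
Tile 8: at (1,2), goal (2,1), distance |1-2|+|2-1| = 2
Tile 1: at (2,1), goal (0,0), distance |2-0|+|1-0| = 3
Tile 7: at (2,2), goal (2,0), distance |2-2|+|2-0| = 2
Sum: 1 + 2 + 0 + 1 + 1 + 2 + 3 + 2 = 12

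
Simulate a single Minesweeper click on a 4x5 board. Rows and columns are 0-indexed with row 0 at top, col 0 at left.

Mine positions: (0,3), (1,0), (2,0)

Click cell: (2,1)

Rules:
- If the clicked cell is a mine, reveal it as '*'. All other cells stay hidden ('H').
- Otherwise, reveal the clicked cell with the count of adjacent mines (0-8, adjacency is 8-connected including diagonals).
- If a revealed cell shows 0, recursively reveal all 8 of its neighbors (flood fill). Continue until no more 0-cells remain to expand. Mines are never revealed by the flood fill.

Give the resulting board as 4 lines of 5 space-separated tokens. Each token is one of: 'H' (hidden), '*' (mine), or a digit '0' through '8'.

H H H H H
H H H H H
H 2 H H H
H H H H H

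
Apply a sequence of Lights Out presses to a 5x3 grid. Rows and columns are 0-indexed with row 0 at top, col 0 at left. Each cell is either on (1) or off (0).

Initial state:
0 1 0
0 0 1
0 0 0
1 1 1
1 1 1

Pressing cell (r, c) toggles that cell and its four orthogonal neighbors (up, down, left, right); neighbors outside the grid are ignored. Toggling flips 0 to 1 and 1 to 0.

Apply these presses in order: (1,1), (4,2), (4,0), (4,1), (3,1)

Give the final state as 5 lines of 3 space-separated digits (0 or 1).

Answer: 0 0 0
1 1 0
0 0 0
1 1 1
1 1 1

Derivation:
After press 1 at (1,1):
0 0 0
1 1 0
0 1 0
1 1 1
1 1 1

After press 2 at (4,2):
0 0 0
1 1 0
0 1 0
1 1 0
1 0 0

After press 3 at (4,0):
0 0 0
1 1 0
0 1 0
0 1 0
0 1 0

After press 4 at (4,1):
0 0 0
1 1 0
0 1 0
0 0 0
1 0 1

After press 5 at (3,1):
0 0 0
1 1 0
0 0 0
1 1 1
1 1 1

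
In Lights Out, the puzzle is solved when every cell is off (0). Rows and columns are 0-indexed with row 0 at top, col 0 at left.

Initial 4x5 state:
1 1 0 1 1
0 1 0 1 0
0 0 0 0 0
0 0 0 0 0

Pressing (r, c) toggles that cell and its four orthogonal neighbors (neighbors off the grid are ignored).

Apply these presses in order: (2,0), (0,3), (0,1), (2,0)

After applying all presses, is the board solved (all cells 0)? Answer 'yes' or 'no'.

After press 1 at (2,0):
1 1 0 1 1
1 1 0 1 0
1 1 0 0 0
1 0 0 0 0

After press 2 at (0,3):
1 1 1 0 0
1 1 0 0 0
1 1 0 0 0
1 0 0 0 0

After press 3 at (0,1):
0 0 0 0 0
1 0 0 0 0
1 1 0 0 0
1 0 0 0 0

After press 4 at (2,0):
0 0 0 0 0
0 0 0 0 0
0 0 0 0 0
0 0 0 0 0

Lights still on: 0

Answer: yes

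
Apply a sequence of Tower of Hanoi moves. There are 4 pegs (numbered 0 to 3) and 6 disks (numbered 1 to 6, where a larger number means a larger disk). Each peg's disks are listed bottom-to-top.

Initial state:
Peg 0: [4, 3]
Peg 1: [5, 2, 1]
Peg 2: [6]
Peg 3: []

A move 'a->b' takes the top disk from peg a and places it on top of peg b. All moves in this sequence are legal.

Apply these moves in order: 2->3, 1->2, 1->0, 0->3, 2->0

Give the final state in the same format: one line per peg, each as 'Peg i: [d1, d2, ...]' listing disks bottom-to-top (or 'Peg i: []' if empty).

After move 1 (2->3):
Peg 0: [4, 3]
Peg 1: [5, 2, 1]
Peg 2: []
Peg 3: [6]

After move 2 (1->2):
Peg 0: [4, 3]
Peg 1: [5, 2]
Peg 2: [1]
Peg 3: [6]

After move 3 (1->0):
Peg 0: [4, 3, 2]
Peg 1: [5]
Peg 2: [1]
Peg 3: [6]

After move 4 (0->3):
Peg 0: [4, 3]
Peg 1: [5]
Peg 2: [1]
Peg 3: [6, 2]

After move 5 (2->0):
Peg 0: [4, 3, 1]
Peg 1: [5]
Peg 2: []
Peg 3: [6, 2]

Answer: Peg 0: [4, 3, 1]
Peg 1: [5]
Peg 2: []
Peg 3: [6, 2]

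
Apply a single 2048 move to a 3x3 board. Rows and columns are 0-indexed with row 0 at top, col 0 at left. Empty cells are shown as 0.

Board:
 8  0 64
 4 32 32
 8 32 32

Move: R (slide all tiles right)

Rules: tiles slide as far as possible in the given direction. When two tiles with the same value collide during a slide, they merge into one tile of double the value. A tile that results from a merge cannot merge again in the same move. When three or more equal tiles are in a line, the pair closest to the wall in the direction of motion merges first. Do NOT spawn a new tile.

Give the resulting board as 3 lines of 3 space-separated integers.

Slide right:
row 0: [8, 0, 64] -> [0, 8, 64]
row 1: [4, 32, 32] -> [0, 4, 64]
row 2: [8, 32, 32] -> [0, 8, 64]

Answer:  0  8 64
 0  4 64
 0  8 64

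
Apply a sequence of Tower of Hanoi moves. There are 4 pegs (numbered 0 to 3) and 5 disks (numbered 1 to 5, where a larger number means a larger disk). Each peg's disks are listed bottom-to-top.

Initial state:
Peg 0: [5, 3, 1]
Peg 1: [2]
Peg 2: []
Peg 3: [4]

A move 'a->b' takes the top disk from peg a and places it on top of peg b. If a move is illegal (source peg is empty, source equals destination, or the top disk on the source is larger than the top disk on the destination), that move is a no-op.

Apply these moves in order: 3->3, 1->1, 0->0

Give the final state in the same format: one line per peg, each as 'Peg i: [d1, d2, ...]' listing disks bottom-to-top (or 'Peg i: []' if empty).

Answer: Peg 0: [5, 3, 1]
Peg 1: [2]
Peg 2: []
Peg 3: [4]

Derivation:
After move 1 (3->3):
Peg 0: [5, 3, 1]
Peg 1: [2]
Peg 2: []
Peg 3: [4]

After move 2 (1->1):
Peg 0: [5, 3, 1]
Peg 1: [2]
Peg 2: []
Peg 3: [4]

After move 3 (0->0):
Peg 0: [5, 3, 1]
Peg 1: [2]
Peg 2: []
Peg 3: [4]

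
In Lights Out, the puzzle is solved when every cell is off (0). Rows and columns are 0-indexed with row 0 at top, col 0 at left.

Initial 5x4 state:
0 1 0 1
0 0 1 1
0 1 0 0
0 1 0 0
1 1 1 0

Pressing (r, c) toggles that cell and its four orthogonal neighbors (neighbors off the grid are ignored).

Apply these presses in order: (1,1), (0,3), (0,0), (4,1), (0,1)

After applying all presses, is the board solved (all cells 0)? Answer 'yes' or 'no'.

Answer: yes

Derivation:
After press 1 at (1,1):
0 0 0 1
1 1 0 1
0 0 0 0
0 1 0 0
1 1 1 0

After press 2 at (0,3):
0 0 1 0
1 1 0 0
0 0 0 0
0 1 0 0
1 1 1 0

After press 3 at (0,0):
1 1 1 0
0 1 0 0
0 0 0 0
0 1 0 0
1 1 1 0

After press 4 at (4,1):
1 1 1 0
0 1 0 0
0 0 0 0
0 0 0 0
0 0 0 0

After press 5 at (0,1):
0 0 0 0
0 0 0 0
0 0 0 0
0 0 0 0
0 0 0 0

Lights still on: 0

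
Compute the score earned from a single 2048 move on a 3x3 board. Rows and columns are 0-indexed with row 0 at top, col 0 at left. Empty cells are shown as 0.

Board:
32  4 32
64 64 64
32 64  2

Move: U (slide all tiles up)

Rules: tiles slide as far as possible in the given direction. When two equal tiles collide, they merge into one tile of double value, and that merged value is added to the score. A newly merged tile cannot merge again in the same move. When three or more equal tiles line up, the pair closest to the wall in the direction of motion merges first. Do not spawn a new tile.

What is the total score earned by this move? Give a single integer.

Answer: 128

Derivation:
Slide up:
col 0: [32, 64, 32] -> [32, 64, 32]  score +0 (running 0)
col 1: [4, 64, 64] -> [4, 128, 0]  score +128 (running 128)
col 2: [32, 64, 2] -> [32, 64, 2]  score +0 (running 128)
Board after move:
 32   4  32
 64 128  64
 32   0   2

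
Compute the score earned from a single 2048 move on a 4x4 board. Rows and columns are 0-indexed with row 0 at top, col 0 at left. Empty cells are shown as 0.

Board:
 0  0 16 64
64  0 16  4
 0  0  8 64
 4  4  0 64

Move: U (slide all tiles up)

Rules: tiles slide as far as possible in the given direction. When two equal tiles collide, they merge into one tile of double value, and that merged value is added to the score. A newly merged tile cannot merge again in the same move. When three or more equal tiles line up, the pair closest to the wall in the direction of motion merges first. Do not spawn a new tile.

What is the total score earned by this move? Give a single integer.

Slide up:
col 0: [0, 64, 0, 4] -> [64, 4, 0, 0]  score +0 (running 0)
col 1: [0, 0, 0, 4] -> [4, 0, 0, 0]  score +0 (running 0)
col 2: [16, 16, 8, 0] -> [32, 8, 0, 0]  score +32 (running 32)
col 3: [64, 4, 64, 64] -> [64, 4, 128, 0]  score +128 (running 160)
Board after move:
 64   4  32  64
  4   0   8   4
  0   0   0 128
  0   0   0   0

Answer: 160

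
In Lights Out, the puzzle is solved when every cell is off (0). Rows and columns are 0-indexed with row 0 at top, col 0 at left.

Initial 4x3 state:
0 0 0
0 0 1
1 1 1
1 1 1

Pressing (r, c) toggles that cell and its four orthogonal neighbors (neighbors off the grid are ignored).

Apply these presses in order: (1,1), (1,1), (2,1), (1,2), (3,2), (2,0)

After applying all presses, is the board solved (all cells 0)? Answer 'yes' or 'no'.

After press 1 at (1,1):
0 1 0
1 1 0
1 0 1
1 1 1

After press 2 at (1,1):
0 0 0
0 0 1
1 1 1
1 1 1

After press 3 at (2,1):
0 0 0
0 1 1
0 0 0
1 0 1

After press 4 at (1,2):
0 0 1
0 0 0
0 0 1
1 0 1

After press 5 at (3,2):
0 0 1
0 0 0
0 0 0
1 1 0

After press 6 at (2,0):
0 0 1
1 0 0
1 1 0
0 1 0

Lights still on: 5

Answer: no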